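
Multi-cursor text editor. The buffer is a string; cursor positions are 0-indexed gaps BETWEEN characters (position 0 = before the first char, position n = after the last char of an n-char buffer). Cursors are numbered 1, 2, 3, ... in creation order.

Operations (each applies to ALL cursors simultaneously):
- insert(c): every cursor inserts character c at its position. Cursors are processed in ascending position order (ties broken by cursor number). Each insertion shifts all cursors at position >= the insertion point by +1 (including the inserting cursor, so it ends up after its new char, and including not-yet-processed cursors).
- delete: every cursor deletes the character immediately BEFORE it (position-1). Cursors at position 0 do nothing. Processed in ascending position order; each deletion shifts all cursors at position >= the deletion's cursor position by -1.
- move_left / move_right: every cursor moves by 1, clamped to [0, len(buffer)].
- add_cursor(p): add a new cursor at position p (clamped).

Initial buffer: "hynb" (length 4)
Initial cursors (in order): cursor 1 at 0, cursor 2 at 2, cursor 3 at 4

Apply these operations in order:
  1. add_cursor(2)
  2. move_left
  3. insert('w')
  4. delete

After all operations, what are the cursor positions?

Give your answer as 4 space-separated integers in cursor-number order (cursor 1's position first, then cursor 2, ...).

After op 1 (add_cursor(2)): buffer="hynb" (len 4), cursors c1@0 c2@2 c4@2 c3@4, authorship ....
After op 2 (move_left): buffer="hynb" (len 4), cursors c1@0 c2@1 c4@1 c3@3, authorship ....
After op 3 (insert('w')): buffer="whwwynwb" (len 8), cursors c1@1 c2@4 c4@4 c3@7, authorship 1.24..3.
After op 4 (delete): buffer="hynb" (len 4), cursors c1@0 c2@1 c4@1 c3@3, authorship ....

Answer: 0 1 3 1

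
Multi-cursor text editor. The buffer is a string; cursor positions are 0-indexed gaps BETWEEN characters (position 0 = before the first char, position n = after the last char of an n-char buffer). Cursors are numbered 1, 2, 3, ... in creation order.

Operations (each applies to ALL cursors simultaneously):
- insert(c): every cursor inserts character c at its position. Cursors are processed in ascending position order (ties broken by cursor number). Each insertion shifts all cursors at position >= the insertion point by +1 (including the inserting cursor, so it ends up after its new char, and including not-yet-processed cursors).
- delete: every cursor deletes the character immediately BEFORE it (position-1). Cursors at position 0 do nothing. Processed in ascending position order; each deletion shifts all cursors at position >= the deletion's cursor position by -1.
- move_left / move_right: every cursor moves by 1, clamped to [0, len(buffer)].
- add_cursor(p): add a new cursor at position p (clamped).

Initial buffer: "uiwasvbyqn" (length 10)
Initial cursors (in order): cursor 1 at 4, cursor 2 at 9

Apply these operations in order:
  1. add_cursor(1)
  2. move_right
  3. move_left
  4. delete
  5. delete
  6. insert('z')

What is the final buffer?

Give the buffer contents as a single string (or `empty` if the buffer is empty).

Answer: zizsvbzn

Derivation:
After op 1 (add_cursor(1)): buffer="uiwasvbyqn" (len 10), cursors c3@1 c1@4 c2@9, authorship ..........
After op 2 (move_right): buffer="uiwasvbyqn" (len 10), cursors c3@2 c1@5 c2@10, authorship ..........
After op 3 (move_left): buffer="uiwasvbyqn" (len 10), cursors c3@1 c1@4 c2@9, authorship ..........
After op 4 (delete): buffer="iwsvbyn" (len 7), cursors c3@0 c1@2 c2@6, authorship .......
After op 5 (delete): buffer="isvbn" (len 5), cursors c3@0 c1@1 c2@4, authorship .....
After op 6 (insert('z')): buffer="zizsvbzn" (len 8), cursors c3@1 c1@3 c2@7, authorship 3.1...2.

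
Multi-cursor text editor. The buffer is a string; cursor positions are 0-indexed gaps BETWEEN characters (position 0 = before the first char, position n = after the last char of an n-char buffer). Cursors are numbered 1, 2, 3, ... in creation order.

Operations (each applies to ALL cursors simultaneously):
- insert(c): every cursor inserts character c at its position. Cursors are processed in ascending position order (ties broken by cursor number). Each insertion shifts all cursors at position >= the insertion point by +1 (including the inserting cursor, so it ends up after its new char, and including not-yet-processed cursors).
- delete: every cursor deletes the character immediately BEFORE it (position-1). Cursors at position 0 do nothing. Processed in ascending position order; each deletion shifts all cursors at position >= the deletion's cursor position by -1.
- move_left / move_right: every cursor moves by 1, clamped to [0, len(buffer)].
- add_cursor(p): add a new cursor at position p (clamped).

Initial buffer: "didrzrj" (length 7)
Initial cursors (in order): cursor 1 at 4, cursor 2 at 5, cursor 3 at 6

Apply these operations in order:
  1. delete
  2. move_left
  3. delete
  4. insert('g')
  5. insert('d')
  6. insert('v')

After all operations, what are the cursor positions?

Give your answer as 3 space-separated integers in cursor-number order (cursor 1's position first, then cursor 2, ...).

Answer: 9 9 9

Derivation:
After op 1 (delete): buffer="didj" (len 4), cursors c1@3 c2@3 c3@3, authorship ....
After op 2 (move_left): buffer="didj" (len 4), cursors c1@2 c2@2 c3@2, authorship ....
After op 3 (delete): buffer="dj" (len 2), cursors c1@0 c2@0 c3@0, authorship ..
After op 4 (insert('g')): buffer="gggdj" (len 5), cursors c1@3 c2@3 c3@3, authorship 123..
After op 5 (insert('d')): buffer="gggddddj" (len 8), cursors c1@6 c2@6 c3@6, authorship 123123..
After op 6 (insert('v')): buffer="gggdddvvvdj" (len 11), cursors c1@9 c2@9 c3@9, authorship 123123123..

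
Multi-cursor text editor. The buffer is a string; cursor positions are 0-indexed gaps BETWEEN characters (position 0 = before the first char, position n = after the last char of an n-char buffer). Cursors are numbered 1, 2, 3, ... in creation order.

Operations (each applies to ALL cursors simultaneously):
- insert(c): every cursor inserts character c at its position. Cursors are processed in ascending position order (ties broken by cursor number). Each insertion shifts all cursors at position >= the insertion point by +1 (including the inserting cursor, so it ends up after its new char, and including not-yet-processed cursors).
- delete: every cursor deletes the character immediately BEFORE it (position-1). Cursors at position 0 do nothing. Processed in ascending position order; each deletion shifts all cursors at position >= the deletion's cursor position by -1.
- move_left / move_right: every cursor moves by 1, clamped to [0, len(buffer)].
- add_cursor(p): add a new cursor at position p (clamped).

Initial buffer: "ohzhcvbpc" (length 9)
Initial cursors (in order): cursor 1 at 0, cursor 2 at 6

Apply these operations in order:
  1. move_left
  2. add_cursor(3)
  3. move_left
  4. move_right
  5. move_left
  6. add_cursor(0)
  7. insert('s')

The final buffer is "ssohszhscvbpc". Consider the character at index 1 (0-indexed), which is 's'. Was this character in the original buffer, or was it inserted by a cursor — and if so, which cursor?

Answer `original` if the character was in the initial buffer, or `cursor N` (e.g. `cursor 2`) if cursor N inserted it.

After op 1 (move_left): buffer="ohzhcvbpc" (len 9), cursors c1@0 c2@5, authorship .........
After op 2 (add_cursor(3)): buffer="ohzhcvbpc" (len 9), cursors c1@0 c3@3 c2@5, authorship .........
After op 3 (move_left): buffer="ohzhcvbpc" (len 9), cursors c1@0 c3@2 c2@4, authorship .........
After op 4 (move_right): buffer="ohzhcvbpc" (len 9), cursors c1@1 c3@3 c2@5, authorship .........
After op 5 (move_left): buffer="ohzhcvbpc" (len 9), cursors c1@0 c3@2 c2@4, authorship .........
After op 6 (add_cursor(0)): buffer="ohzhcvbpc" (len 9), cursors c1@0 c4@0 c3@2 c2@4, authorship .........
After op 7 (insert('s')): buffer="ssohszhscvbpc" (len 13), cursors c1@2 c4@2 c3@5 c2@8, authorship 14..3..2.....
Authorship (.=original, N=cursor N): 1 4 . . 3 . . 2 . . . . .
Index 1: author = 4

Answer: cursor 4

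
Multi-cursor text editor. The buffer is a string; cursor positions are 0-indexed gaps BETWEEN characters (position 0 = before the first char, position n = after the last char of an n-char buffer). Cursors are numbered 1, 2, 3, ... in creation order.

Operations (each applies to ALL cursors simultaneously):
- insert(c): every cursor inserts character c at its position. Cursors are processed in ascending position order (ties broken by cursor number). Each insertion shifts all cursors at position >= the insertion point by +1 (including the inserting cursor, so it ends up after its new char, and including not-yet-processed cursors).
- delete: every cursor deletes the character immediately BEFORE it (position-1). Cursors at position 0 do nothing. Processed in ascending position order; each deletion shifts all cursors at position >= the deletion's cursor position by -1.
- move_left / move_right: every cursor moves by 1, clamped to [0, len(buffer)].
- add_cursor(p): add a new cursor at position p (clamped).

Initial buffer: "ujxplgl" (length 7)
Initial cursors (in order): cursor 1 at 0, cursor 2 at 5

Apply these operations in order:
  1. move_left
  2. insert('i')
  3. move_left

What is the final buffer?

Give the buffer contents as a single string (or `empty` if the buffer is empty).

Answer: iujxpilgl

Derivation:
After op 1 (move_left): buffer="ujxplgl" (len 7), cursors c1@0 c2@4, authorship .......
After op 2 (insert('i')): buffer="iujxpilgl" (len 9), cursors c1@1 c2@6, authorship 1....2...
After op 3 (move_left): buffer="iujxpilgl" (len 9), cursors c1@0 c2@5, authorship 1....2...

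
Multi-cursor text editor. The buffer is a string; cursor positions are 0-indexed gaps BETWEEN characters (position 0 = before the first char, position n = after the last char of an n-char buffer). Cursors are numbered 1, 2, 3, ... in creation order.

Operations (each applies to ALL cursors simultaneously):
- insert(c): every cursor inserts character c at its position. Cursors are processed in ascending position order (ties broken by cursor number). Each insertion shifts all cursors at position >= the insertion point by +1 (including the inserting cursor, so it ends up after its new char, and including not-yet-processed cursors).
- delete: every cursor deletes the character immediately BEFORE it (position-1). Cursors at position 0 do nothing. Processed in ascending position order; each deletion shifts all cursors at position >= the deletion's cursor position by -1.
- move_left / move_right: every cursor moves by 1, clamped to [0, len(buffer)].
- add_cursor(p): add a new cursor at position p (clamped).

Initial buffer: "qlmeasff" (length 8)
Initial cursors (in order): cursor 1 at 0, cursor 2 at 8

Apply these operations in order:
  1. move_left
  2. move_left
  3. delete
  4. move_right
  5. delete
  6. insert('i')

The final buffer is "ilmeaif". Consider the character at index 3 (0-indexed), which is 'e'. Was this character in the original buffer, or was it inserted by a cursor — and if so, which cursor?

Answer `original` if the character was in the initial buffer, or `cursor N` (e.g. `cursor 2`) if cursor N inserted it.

Answer: original

Derivation:
After op 1 (move_left): buffer="qlmeasff" (len 8), cursors c1@0 c2@7, authorship ........
After op 2 (move_left): buffer="qlmeasff" (len 8), cursors c1@0 c2@6, authorship ........
After op 3 (delete): buffer="qlmeaff" (len 7), cursors c1@0 c2@5, authorship .......
After op 4 (move_right): buffer="qlmeaff" (len 7), cursors c1@1 c2@6, authorship .......
After op 5 (delete): buffer="lmeaf" (len 5), cursors c1@0 c2@4, authorship .....
After op 6 (insert('i')): buffer="ilmeaif" (len 7), cursors c1@1 c2@6, authorship 1....2.
Authorship (.=original, N=cursor N): 1 . . . . 2 .
Index 3: author = original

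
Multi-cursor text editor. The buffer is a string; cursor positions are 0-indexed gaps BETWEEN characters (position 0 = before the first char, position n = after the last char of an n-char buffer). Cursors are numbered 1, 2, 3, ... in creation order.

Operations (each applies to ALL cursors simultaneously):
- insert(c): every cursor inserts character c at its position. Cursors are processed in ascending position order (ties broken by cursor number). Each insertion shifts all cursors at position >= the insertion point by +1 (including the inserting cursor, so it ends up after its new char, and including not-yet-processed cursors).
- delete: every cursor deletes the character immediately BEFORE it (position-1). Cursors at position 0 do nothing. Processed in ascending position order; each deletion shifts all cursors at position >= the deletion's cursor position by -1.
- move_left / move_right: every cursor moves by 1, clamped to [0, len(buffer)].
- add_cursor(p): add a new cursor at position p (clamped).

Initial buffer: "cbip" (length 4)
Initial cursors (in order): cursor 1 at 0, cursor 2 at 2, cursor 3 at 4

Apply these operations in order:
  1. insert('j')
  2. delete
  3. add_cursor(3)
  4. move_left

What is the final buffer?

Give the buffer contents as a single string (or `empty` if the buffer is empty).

Answer: cbip

Derivation:
After op 1 (insert('j')): buffer="jcbjipj" (len 7), cursors c1@1 c2@4 c3@7, authorship 1..2..3
After op 2 (delete): buffer="cbip" (len 4), cursors c1@0 c2@2 c3@4, authorship ....
After op 3 (add_cursor(3)): buffer="cbip" (len 4), cursors c1@0 c2@2 c4@3 c3@4, authorship ....
After op 4 (move_left): buffer="cbip" (len 4), cursors c1@0 c2@1 c4@2 c3@3, authorship ....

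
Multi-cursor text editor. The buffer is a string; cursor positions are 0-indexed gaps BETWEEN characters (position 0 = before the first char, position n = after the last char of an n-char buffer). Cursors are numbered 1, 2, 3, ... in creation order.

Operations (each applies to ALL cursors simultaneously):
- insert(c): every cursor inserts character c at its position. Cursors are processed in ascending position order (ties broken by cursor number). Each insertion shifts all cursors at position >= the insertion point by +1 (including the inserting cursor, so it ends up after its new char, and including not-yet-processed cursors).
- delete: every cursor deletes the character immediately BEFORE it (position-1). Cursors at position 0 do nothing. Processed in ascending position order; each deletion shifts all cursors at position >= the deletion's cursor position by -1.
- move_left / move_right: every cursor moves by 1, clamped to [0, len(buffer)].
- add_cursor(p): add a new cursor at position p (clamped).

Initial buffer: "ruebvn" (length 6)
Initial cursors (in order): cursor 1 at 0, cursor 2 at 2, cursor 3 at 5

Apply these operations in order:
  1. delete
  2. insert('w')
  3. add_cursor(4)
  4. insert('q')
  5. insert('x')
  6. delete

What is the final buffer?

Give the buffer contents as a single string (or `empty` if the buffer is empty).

After op 1 (delete): buffer="rebn" (len 4), cursors c1@0 c2@1 c3@3, authorship ....
After op 2 (insert('w')): buffer="wrwebwn" (len 7), cursors c1@1 c2@3 c3@6, authorship 1.2..3.
After op 3 (add_cursor(4)): buffer="wrwebwn" (len 7), cursors c1@1 c2@3 c4@4 c3@6, authorship 1.2..3.
After op 4 (insert('q')): buffer="wqrwqeqbwqn" (len 11), cursors c1@2 c2@5 c4@7 c3@10, authorship 11.22.4.33.
After op 5 (insert('x')): buffer="wqxrwqxeqxbwqxn" (len 15), cursors c1@3 c2@7 c4@10 c3@14, authorship 111.222.44.333.
After op 6 (delete): buffer="wqrwqeqbwqn" (len 11), cursors c1@2 c2@5 c4@7 c3@10, authorship 11.22.4.33.

Answer: wqrwqeqbwqn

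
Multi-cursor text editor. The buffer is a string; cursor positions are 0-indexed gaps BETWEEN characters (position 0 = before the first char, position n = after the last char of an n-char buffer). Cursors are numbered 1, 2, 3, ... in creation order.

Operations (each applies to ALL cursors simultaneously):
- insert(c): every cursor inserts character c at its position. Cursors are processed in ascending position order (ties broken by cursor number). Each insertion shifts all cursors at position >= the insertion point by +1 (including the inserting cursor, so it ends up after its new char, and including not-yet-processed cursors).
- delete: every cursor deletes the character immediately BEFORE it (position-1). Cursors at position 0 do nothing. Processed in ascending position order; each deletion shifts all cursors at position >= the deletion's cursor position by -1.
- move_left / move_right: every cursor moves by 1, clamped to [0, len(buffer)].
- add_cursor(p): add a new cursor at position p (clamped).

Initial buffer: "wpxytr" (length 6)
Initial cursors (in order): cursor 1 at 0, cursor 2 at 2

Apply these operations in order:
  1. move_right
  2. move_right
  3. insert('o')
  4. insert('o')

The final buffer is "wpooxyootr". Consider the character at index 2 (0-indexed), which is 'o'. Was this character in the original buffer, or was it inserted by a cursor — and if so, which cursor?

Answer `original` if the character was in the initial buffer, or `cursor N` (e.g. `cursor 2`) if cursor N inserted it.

Answer: cursor 1

Derivation:
After op 1 (move_right): buffer="wpxytr" (len 6), cursors c1@1 c2@3, authorship ......
After op 2 (move_right): buffer="wpxytr" (len 6), cursors c1@2 c2@4, authorship ......
After op 3 (insert('o')): buffer="wpoxyotr" (len 8), cursors c1@3 c2@6, authorship ..1..2..
After op 4 (insert('o')): buffer="wpooxyootr" (len 10), cursors c1@4 c2@8, authorship ..11..22..
Authorship (.=original, N=cursor N): . . 1 1 . . 2 2 . .
Index 2: author = 1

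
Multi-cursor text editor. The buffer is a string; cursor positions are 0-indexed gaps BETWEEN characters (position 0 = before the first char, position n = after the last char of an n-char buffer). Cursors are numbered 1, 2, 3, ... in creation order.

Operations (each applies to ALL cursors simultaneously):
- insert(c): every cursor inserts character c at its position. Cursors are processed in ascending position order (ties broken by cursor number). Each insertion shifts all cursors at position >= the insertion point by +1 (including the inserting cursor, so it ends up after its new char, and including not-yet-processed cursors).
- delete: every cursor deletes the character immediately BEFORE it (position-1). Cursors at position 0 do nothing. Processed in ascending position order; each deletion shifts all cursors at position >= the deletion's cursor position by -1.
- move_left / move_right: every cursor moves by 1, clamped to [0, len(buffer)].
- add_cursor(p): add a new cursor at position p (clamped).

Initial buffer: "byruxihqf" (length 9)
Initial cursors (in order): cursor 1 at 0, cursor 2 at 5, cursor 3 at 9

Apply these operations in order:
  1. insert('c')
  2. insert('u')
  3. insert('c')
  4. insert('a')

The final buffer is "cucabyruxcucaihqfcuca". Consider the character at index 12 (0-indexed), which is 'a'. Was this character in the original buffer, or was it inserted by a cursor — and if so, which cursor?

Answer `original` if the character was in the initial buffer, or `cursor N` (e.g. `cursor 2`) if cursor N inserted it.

After op 1 (insert('c')): buffer="cbyruxcihqfc" (len 12), cursors c1@1 c2@7 c3@12, authorship 1.....2....3
After op 2 (insert('u')): buffer="cubyruxcuihqfcu" (len 15), cursors c1@2 c2@9 c3@15, authorship 11.....22....33
After op 3 (insert('c')): buffer="cucbyruxcucihqfcuc" (len 18), cursors c1@3 c2@11 c3@18, authorship 111.....222....333
After op 4 (insert('a')): buffer="cucabyruxcucaihqfcuca" (len 21), cursors c1@4 c2@13 c3@21, authorship 1111.....2222....3333
Authorship (.=original, N=cursor N): 1 1 1 1 . . . . . 2 2 2 2 . . . . 3 3 3 3
Index 12: author = 2

Answer: cursor 2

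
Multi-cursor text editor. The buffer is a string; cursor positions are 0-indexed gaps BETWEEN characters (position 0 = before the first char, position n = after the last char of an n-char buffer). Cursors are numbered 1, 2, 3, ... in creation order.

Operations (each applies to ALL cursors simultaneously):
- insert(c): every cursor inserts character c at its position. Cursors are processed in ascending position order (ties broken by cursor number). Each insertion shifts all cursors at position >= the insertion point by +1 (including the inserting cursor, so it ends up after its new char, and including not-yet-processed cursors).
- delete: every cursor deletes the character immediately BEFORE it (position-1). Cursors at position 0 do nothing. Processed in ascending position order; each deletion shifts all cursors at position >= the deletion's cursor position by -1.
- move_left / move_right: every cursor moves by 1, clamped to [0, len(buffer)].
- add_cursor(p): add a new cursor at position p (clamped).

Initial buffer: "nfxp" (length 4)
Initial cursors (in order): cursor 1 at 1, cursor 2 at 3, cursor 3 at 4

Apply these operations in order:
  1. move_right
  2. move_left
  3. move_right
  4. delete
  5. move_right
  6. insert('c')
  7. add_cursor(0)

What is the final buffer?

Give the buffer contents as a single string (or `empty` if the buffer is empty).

Answer: nccc

Derivation:
After op 1 (move_right): buffer="nfxp" (len 4), cursors c1@2 c2@4 c3@4, authorship ....
After op 2 (move_left): buffer="nfxp" (len 4), cursors c1@1 c2@3 c3@3, authorship ....
After op 3 (move_right): buffer="nfxp" (len 4), cursors c1@2 c2@4 c3@4, authorship ....
After op 4 (delete): buffer="n" (len 1), cursors c1@1 c2@1 c3@1, authorship .
After op 5 (move_right): buffer="n" (len 1), cursors c1@1 c2@1 c3@1, authorship .
After op 6 (insert('c')): buffer="nccc" (len 4), cursors c1@4 c2@4 c3@4, authorship .123
After op 7 (add_cursor(0)): buffer="nccc" (len 4), cursors c4@0 c1@4 c2@4 c3@4, authorship .123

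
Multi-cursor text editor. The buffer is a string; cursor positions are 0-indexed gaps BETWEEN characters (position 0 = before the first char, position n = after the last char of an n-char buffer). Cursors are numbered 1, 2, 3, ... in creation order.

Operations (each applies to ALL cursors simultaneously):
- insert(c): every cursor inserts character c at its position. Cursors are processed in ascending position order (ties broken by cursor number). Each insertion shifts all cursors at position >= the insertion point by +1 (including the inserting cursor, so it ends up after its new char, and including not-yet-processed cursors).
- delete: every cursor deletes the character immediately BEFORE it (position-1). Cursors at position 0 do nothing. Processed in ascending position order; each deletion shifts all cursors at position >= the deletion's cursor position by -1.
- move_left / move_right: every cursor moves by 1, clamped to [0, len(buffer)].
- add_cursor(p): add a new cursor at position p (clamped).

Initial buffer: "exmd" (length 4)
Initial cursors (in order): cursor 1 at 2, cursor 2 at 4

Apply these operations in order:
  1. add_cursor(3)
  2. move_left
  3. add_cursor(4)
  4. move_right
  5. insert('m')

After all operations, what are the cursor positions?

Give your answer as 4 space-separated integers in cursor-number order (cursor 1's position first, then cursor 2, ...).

After op 1 (add_cursor(3)): buffer="exmd" (len 4), cursors c1@2 c3@3 c2@4, authorship ....
After op 2 (move_left): buffer="exmd" (len 4), cursors c1@1 c3@2 c2@3, authorship ....
After op 3 (add_cursor(4)): buffer="exmd" (len 4), cursors c1@1 c3@2 c2@3 c4@4, authorship ....
After op 4 (move_right): buffer="exmd" (len 4), cursors c1@2 c3@3 c2@4 c4@4, authorship ....
After op 5 (insert('m')): buffer="exmmmdmm" (len 8), cursors c1@3 c3@5 c2@8 c4@8, authorship ..1.3.24

Answer: 3 8 5 8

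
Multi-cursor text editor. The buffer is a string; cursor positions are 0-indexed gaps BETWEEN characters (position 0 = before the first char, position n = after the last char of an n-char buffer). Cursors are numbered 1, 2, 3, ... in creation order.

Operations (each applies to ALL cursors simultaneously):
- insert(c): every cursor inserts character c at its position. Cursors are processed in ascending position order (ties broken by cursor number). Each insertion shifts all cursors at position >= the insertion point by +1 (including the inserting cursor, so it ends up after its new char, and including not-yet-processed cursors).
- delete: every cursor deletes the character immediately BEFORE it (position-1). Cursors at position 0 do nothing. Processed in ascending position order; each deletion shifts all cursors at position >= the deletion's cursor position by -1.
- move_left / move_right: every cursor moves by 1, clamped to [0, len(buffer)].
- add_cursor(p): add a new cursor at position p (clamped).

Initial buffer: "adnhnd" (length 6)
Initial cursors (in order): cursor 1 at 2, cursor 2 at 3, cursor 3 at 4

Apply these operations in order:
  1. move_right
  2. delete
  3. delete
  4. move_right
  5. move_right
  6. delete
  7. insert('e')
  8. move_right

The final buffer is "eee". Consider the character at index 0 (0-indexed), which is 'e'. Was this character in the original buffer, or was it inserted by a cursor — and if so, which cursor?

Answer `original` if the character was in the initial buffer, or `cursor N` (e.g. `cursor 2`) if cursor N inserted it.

After op 1 (move_right): buffer="adnhnd" (len 6), cursors c1@3 c2@4 c3@5, authorship ......
After op 2 (delete): buffer="add" (len 3), cursors c1@2 c2@2 c3@2, authorship ...
After op 3 (delete): buffer="d" (len 1), cursors c1@0 c2@0 c3@0, authorship .
After op 4 (move_right): buffer="d" (len 1), cursors c1@1 c2@1 c3@1, authorship .
After op 5 (move_right): buffer="d" (len 1), cursors c1@1 c2@1 c3@1, authorship .
After op 6 (delete): buffer="" (len 0), cursors c1@0 c2@0 c3@0, authorship 
After op 7 (insert('e')): buffer="eee" (len 3), cursors c1@3 c2@3 c3@3, authorship 123
After op 8 (move_right): buffer="eee" (len 3), cursors c1@3 c2@3 c3@3, authorship 123
Authorship (.=original, N=cursor N): 1 2 3
Index 0: author = 1

Answer: cursor 1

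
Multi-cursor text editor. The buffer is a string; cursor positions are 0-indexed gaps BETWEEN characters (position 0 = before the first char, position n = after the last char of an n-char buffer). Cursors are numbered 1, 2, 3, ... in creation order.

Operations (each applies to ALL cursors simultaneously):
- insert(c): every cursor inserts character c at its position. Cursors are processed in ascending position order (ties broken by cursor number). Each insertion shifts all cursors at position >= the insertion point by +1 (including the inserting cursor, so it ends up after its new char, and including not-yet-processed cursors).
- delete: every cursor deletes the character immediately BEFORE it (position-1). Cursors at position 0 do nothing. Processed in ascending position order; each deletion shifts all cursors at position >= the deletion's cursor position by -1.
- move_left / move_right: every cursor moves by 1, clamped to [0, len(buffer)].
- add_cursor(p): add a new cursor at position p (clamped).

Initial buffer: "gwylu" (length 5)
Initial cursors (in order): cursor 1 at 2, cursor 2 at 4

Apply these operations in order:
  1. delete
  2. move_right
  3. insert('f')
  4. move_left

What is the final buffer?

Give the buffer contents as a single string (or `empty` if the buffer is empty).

Answer: gyfuf

Derivation:
After op 1 (delete): buffer="gyu" (len 3), cursors c1@1 c2@2, authorship ...
After op 2 (move_right): buffer="gyu" (len 3), cursors c1@2 c2@3, authorship ...
After op 3 (insert('f')): buffer="gyfuf" (len 5), cursors c1@3 c2@5, authorship ..1.2
After op 4 (move_left): buffer="gyfuf" (len 5), cursors c1@2 c2@4, authorship ..1.2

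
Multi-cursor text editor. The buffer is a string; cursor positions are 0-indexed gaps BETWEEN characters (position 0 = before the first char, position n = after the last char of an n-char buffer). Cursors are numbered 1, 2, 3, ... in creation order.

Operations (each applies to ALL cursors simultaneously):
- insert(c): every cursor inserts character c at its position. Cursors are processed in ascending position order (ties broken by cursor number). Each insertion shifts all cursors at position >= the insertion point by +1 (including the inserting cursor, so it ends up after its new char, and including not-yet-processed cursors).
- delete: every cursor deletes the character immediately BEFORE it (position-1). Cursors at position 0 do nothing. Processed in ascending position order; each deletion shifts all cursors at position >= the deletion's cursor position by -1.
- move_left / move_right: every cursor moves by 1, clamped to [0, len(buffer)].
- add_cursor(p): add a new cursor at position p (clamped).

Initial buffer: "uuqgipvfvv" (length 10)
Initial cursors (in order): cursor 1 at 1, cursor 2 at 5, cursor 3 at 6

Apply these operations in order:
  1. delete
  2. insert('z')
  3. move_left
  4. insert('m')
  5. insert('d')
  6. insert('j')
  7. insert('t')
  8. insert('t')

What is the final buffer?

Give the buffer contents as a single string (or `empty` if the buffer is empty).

After op 1 (delete): buffer="uqgvfvv" (len 7), cursors c1@0 c2@3 c3@3, authorship .......
After op 2 (insert('z')): buffer="zuqgzzvfvv" (len 10), cursors c1@1 c2@6 c3@6, authorship 1...23....
After op 3 (move_left): buffer="zuqgzzvfvv" (len 10), cursors c1@0 c2@5 c3@5, authorship 1...23....
After op 4 (insert('m')): buffer="mzuqgzmmzvfvv" (len 13), cursors c1@1 c2@8 c3@8, authorship 11...2233....
After op 5 (insert('d')): buffer="mdzuqgzmmddzvfvv" (len 16), cursors c1@2 c2@11 c3@11, authorship 111...223233....
After op 6 (insert('j')): buffer="mdjzuqgzmmddjjzvfvv" (len 19), cursors c1@3 c2@14 c3@14, authorship 1111...22323233....
After op 7 (insert('t')): buffer="mdjtzuqgzmmddjjttzvfvv" (len 22), cursors c1@4 c2@17 c3@17, authorship 11111...2232323233....
After op 8 (insert('t')): buffer="mdjttzuqgzmmddjjttttzvfvv" (len 25), cursors c1@5 c2@20 c3@20, authorship 111111...223232323233....

Answer: mdjttzuqgzmmddjjttttzvfvv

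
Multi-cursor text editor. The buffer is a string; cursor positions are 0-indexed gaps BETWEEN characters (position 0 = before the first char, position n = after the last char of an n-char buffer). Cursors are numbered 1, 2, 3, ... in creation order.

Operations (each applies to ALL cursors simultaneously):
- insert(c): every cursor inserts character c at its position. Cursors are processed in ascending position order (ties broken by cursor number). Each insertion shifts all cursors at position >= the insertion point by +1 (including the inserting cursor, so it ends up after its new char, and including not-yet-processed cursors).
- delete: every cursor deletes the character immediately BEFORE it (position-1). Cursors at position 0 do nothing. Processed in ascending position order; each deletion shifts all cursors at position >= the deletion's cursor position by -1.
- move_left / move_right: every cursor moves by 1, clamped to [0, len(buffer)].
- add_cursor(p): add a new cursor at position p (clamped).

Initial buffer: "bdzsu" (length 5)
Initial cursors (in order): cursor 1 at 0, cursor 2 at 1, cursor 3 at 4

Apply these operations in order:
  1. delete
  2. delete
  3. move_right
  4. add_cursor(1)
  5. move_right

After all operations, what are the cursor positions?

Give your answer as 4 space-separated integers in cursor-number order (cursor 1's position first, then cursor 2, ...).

After op 1 (delete): buffer="dzu" (len 3), cursors c1@0 c2@0 c3@2, authorship ...
After op 2 (delete): buffer="du" (len 2), cursors c1@0 c2@0 c3@1, authorship ..
After op 3 (move_right): buffer="du" (len 2), cursors c1@1 c2@1 c3@2, authorship ..
After op 4 (add_cursor(1)): buffer="du" (len 2), cursors c1@1 c2@1 c4@1 c3@2, authorship ..
After op 5 (move_right): buffer="du" (len 2), cursors c1@2 c2@2 c3@2 c4@2, authorship ..

Answer: 2 2 2 2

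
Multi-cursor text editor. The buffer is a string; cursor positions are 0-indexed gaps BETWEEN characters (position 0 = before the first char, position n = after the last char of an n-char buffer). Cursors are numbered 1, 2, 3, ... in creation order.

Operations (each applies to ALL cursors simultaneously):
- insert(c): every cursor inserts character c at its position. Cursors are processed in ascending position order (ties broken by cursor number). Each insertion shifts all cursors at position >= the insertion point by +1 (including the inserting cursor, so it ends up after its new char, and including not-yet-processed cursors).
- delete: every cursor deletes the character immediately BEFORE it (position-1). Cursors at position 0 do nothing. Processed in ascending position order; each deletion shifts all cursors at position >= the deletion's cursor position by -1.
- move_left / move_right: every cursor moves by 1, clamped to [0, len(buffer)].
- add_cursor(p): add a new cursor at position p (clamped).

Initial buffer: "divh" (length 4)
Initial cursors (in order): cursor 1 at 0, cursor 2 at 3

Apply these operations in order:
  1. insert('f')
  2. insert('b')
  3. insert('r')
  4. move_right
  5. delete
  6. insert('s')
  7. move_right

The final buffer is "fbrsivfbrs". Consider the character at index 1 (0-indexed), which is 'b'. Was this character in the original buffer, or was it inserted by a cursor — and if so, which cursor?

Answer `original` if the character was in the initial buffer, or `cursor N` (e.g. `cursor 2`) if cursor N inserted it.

After op 1 (insert('f')): buffer="fdivfh" (len 6), cursors c1@1 c2@5, authorship 1...2.
After op 2 (insert('b')): buffer="fbdivfbh" (len 8), cursors c1@2 c2@7, authorship 11...22.
After op 3 (insert('r')): buffer="fbrdivfbrh" (len 10), cursors c1@3 c2@9, authorship 111...222.
After op 4 (move_right): buffer="fbrdivfbrh" (len 10), cursors c1@4 c2@10, authorship 111...222.
After op 5 (delete): buffer="fbrivfbr" (len 8), cursors c1@3 c2@8, authorship 111..222
After op 6 (insert('s')): buffer="fbrsivfbrs" (len 10), cursors c1@4 c2@10, authorship 1111..2222
After op 7 (move_right): buffer="fbrsivfbrs" (len 10), cursors c1@5 c2@10, authorship 1111..2222
Authorship (.=original, N=cursor N): 1 1 1 1 . . 2 2 2 2
Index 1: author = 1

Answer: cursor 1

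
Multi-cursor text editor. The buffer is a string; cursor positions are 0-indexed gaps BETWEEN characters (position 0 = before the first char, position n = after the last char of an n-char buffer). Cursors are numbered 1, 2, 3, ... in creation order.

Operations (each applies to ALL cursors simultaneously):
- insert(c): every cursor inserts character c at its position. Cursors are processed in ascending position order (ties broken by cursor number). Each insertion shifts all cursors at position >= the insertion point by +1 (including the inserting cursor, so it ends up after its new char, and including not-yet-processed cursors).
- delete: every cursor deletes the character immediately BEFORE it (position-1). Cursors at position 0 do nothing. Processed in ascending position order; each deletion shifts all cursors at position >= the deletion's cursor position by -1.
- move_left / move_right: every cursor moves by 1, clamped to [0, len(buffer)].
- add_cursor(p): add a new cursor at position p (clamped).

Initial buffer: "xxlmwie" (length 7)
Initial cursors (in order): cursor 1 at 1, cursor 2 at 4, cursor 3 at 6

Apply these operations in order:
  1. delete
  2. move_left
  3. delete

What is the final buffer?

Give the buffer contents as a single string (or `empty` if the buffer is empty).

Answer: we

Derivation:
After op 1 (delete): buffer="xlwe" (len 4), cursors c1@0 c2@2 c3@3, authorship ....
After op 2 (move_left): buffer="xlwe" (len 4), cursors c1@0 c2@1 c3@2, authorship ....
After op 3 (delete): buffer="we" (len 2), cursors c1@0 c2@0 c3@0, authorship ..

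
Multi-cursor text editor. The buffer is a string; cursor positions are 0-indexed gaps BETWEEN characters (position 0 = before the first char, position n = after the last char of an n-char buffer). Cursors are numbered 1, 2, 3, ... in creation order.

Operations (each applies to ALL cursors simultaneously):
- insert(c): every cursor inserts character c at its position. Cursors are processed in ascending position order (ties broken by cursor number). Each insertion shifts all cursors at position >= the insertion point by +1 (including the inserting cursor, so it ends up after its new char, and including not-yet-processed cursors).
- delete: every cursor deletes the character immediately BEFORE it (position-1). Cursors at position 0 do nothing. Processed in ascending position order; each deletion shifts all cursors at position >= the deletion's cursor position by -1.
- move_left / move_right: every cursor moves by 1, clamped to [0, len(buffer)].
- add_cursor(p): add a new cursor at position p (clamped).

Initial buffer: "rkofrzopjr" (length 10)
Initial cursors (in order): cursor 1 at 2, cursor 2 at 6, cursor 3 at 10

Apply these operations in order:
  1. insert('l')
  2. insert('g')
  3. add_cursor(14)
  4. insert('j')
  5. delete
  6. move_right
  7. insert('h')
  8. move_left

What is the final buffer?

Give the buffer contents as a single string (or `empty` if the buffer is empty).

After op 1 (insert('l')): buffer="rklofrzlopjrl" (len 13), cursors c1@3 c2@8 c3@13, authorship ..1....2....3
After op 2 (insert('g')): buffer="rklgofrzlgopjrlg" (len 16), cursors c1@4 c2@10 c3@16, authorship ..11....22....33
After op 3 (add_cursor(14)): buffer="rklgofrzlgopjrlg" (len 16), cursors c1@4 c2@10 c4@14 c3@16, authorship ..11....22....33
After op 4 (insert('j')): buffer="rklgjofrzlgjopjrjlgj" (len 20), cursors c1@5 c2@12 c4@17 c3@20, authorship ..111....222....4333
After op 5 (delete): buffer="rklgofrzlgopjrlg" (len 16), cursors c1@4 c2@10 c4@14 c3@16, authorship ..11....22....33
After op 6 (move_right): buffer="rklgofrzlgopjrlg" (len 16), cursors c1@5 c2@11 c4@15 c3@16, authorship ..11....22....33
After op 7 (insert('h')): buffer="rklgohfrzlgohpjrlhgh" (len 20), cursors c1@6 c2@13 c4@18 c3@20, authorship ..11.1...22.2...3433
After op 8 (move_left): buffer="rklgohfrzlgohpjrlhgh" (len 20), cursors c1@5 c2@12 c4@17 c3@19, authorship ..11.1...22.2...3433

Answer: rklgohfrzlgohpjrlhgh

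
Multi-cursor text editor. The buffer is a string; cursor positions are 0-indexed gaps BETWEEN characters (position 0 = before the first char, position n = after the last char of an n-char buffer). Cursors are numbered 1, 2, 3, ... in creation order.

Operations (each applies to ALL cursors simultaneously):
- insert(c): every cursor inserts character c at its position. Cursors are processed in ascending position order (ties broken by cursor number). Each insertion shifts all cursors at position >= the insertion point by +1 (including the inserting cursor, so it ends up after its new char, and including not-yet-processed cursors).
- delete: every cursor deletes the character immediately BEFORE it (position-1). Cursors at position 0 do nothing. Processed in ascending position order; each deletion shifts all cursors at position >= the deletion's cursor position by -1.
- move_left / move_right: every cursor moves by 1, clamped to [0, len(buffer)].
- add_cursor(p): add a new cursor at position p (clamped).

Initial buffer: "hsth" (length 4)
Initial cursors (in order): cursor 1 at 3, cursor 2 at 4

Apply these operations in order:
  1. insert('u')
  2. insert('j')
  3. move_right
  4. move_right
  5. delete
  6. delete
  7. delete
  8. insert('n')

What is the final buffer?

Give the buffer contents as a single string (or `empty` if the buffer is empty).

Answer: hsnn

Derivation:
After op 1 (insert('u')): buffer="hstuhu" (len 6), cursors c1@4 c2@6, authorship ...1.2
After op 2 (insert('j')): buffer="hstujhuj" (len 8), cursors c1@5 c2@8, authorship ...11.22
After op 3 (move_right): buffer="hstujhuj" (len 8), cursors c1@6 c2@8, authorship ...11.22
After op 4 (move_right): buffer="hstujhuj" (len 8), cursors c1@7 c2@8, authorship ...11.22
After op 5 (delete): buffer="hstujh" (len 6), cursors c1@6 c2@6, authorship ...11.
After op 6 (delete): buffer="hstu" (len 4), cursors c1@4 c2@4, authorship ...1
After op 7 (delete): buffer="hs" (len 2), cursors c1@2 c2@2, authorship ..
After op 8 (insert('n')): buffer="hsnn" (len 4), cursors c1@4 c2@4, authorship ..12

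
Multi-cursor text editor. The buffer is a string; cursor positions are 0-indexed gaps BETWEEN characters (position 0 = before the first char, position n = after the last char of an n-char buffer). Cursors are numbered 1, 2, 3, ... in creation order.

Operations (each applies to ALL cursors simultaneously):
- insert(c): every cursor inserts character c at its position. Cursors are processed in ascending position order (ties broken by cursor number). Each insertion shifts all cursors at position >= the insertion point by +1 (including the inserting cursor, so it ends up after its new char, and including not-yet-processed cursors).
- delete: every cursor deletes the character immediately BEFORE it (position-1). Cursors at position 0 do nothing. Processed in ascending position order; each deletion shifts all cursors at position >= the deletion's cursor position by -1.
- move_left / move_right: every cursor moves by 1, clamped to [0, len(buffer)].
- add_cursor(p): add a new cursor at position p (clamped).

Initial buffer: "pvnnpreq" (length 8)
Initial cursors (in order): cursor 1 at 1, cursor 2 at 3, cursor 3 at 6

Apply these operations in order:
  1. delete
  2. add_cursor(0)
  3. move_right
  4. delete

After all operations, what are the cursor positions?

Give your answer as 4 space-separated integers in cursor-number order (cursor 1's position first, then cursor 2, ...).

Answer: 0 0 1 0

Derivation:
After op 1 (delete): buffer="vnpeq" (len 5), cursors c1@0 c2@1 c3@3, authorship .....
After op 2 (add_cursor(0)): buffer="vnpeq" (len 5), cursors c1@0 c4@0 c2@1 c3@3, authorship .....
After op 3 (move_right): buffer="vnpeq" (len 5), cursors c1@1 c4@1 c2@2 c3@4, authorship .....
After op 4 (delete): buffer="pq" (len 2), cursors c1@0 c2@0 c4@0 c3@1, authorship ..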